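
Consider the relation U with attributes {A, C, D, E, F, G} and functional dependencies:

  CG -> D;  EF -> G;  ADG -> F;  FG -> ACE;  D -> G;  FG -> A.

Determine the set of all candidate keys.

AD, DF, EF, FG, ACG

{A, D}⁺: D→G adds G; ADG→F adds F; FG→ACE adds C, E → {A, C, D, E, F, G}. Minimal: {D}⁺ = {D, G}; {A}⁺ = {A} — none reach the full schema.
{D, F}⁺: D→G adds G; FG→A adds A; FG→ACE adds C, E → {A, C, D, E, F, G}. Minimal: {F}⁺ = {F}; {D}⁺ = {D, G} — none reach the full schema.
{E, F}⁺: EF→G adds G; FG→ACE adds A, C; CG→D adds D → {A, C, D, E, F, G}. Minimal: {F}⁺ = {F}; {E}⁺ = {E} — none reach the full schema.
{F, G}⁺: FG→ACE adds A, C, E; CG→D adds D → {A, C, D, E, F, G}. Minimal: {G}⁺ = {G}; {F}⁺ = {F} — none reach the full schema.
{A, C, G}⁺: CG→D adds D; ADG→F adds F; FG→ACE adds E → {A, C, D, E, F, G}. Minimal: {C, G}⁺ = {C, D, G}; {A, G}⁺ = {A, G}; {A, C}⁺ = {A, C} — none reach the full schema.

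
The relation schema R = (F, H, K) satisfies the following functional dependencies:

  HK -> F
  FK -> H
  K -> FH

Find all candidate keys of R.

Attribute K never appears on the right-hand side of any dependency, so K must belong to every candidate key.
{K}⁺ = {F, H, K}, which is all of the schema, so {K} is the only candidate key.

{K}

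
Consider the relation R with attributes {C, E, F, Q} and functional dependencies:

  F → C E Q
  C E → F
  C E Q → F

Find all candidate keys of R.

{F}⁺: F→CEQ adds C, E, Q → {C, E, F, Q}.
{C, E}⁺: CE→F adds F; F→CEQ adds Q → {C, E, F, Q}.

(F), (C, E)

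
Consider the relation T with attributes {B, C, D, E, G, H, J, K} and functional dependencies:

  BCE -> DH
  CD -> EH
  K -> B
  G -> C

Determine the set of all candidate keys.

{D, G, J, K}; {E, G, J, K}

Attributes G, J, K never appear on any right-hand side, so every candidate key must contain {G, J, K}.
{G, J, K}⁺ = {B, C, G, J, K}, which is not all of the schema, so we must add further attributes.
{D, G, J, K}⁺: K→B adds B; G→C adds C; CD→EH adds E, H → {B, C, D, E, G, H, J, K}. Minimal: {G, J, K}⁺ = {B, C, G, J, K}; {D, J, K}⁺ = {B, D, J, K}; {D, G, K}⁺ = {B, C, D, E, G, H, K}; … — none reach the full schema.
{E, G, J, K}⁺: K→B adds B; G→C adds C; BCE→DH adds D, H → {B, C, D, E, G, H, J, K}. Minimal: {G, J, K}⁺ = {B, C, G, J, K}; {E, J, K}⁺ = {B, E, J, K}; {E, G, K}⁺ = {B, C, D, E, G, H, K}; … — none reach the full schema.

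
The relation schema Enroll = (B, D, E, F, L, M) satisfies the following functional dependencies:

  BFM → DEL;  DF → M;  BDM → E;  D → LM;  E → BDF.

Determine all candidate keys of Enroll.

{E}⁺: E→BDF adds B, D, F; DF→M adds M; D→LM adds L → {B, D, E, F, L, M}.
{B, D}⁺: D→LM adds L, M; BDM→E adds E; E→BDF adds F → {B, D, E, F, L, M}. Minimal: {D}⁺ = {D, L, M}; {B}⁺ = {B} — none reach the full schema.
{B, F, M}⁺: BFM→DEL adds D, E, L → {B, D, E, F, L, M}. Minimal: {F, M}⁺ = {F, M}; {B, M}⁺ = {B, M}; {B, F}⁺ = {B, F} — none reach the full schema.

{E}, {B, D}, {B, F, M}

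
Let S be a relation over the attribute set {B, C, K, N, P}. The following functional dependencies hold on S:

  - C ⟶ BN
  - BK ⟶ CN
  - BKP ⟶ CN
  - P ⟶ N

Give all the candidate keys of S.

Attributes K, P never appear on any right-hand side, so every candidate key must contain {K, P}.
{K, P}⁺ = {K, N, P}, which is not all of the schema, so we must add further attributes.
{B, K, P}⁺: BK→CN adds C, N → {B, C, K, N, P}. Minimal: {K, P}⁺ = {K, N, P}; {B, P}⁺ = {B, N, P}; {B, K}⁺ = {B, C, K, N} — none reach the full schema.
{C, K, P}⁺: C→BN adds B, N → {B, C, K, N, P}. Minimal: {K, P}⁺ = {K, N, P}; {C, P}⁺ = {B, C, N, P}; {C, K}⁺ = {B, C, K, N} — none reach the full schema.

{B, K, P}, {C, K, P}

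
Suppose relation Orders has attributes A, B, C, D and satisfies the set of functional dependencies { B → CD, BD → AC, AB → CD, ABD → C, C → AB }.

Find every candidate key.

B; C

{B}⁺: B→CD adds C, D; BD→AC adds A → {A, B, C, D}.
{C}⁺: C→AB adds A, B; B→CD adds D → {A, B, C, D}.
Any other superkey contains one of these as a subset, so there are no further candidate keys.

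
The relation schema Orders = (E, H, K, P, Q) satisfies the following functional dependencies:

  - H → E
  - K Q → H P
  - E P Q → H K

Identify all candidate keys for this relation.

KQ, EPQ, HPQ

{K, Q}⁺: KQ→HP adds H, P; H→E adds E → {E, H, K, P, Q}.
{E, P, Q}⁺: EPQ→HK adds H, K → {E, H, K, P, Q}.
{H, P, Q}⁺: H→E adds E; EPQ→HK adds K → {E, H, K, P, Q}.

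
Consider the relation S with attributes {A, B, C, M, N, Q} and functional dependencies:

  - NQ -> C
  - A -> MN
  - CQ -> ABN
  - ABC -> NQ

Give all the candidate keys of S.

{A, Q}⁺: A→MN adds M, N; NQ→C adds C; CQ→ABN adds B → {A, B, C, M, N, Q}.
{C, Q}⁺: CQ→ABN adds A, B, N; A→MN adds M → {A, B, C, M, N, Q}.
{N, Q}⁺: NQ→C adds C; CQ→ABN adds A, B; A→MN adds M → {A, B, C, M, N, Q}.
{A, B, C}⁺: A→MN adds M, N; ABC→NQ adds Q → {A, B, C, M, N, Q}.

{A, Q}, {C, Q}, {N, Q}, {A, B, C}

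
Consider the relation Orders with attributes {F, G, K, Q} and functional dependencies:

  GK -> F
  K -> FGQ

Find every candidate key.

{K}

{K}⁺: K→FGQ adds F, G, Q → {F, G, K, Q}.
No other minimal superkey exists.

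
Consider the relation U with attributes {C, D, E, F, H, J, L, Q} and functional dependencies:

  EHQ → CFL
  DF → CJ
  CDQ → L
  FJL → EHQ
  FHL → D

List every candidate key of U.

{D, F, L}, {D, F, Q}, {E, H, Q}, {F, H, L}, {F, J, L}

{D, F, L}⁺: DF→CJ adds C, J; FJL→EHQ adds E, H, Q → {C, D, E, F, H, J, L, Q}.
{D, F, Q}⁺: DF→CJ adds C, J; CDQ→L adds L; FJL→EHQ adds E, H → {C, D, E, F, H, J, L, Q}.
{E, H, Q}⁺: EHQ→CFL adds C, F, L; FHL→D adds D; DF→CJ adds J → {C, D, E, F, H, J, L, Q}.
{F, H, L}⁺: FHL→D adds D; DF→CJ adds C, J; FJL→EHQ adds E, Q → {C, D, E, F, H, J, L, Q}.
{F, J, L}⁺: FJL→EHQ adds E, H, Q; FHL→D adds D; EHQ→CFL adds C → {C, D, E, F, H, J, L, Q}.
Any other superkey contains one of these as a subset, so there are no further candidate keys.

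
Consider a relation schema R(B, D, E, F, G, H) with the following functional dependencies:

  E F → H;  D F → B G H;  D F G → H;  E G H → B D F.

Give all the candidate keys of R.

Attribute E never appears on the right-hand side of any dependency, so E must belong to every candidate key.
{E}⁺ = {E}, which is not all of the schema, so we must add further attributes.
{D, E, F}⁺: EF→H adds H; DF→BGH adds B, G → {B, D, E, F, G, H}. Minimal: {E, F}⁺ = {E, F, H}; {D, F}⁺ = {B, D, F, G, H}; {D, E}⁺ = {D, E} — none reach the full schema.
{E, F, G}⁺: EF→H adds H; EGH→BDF adds B, D → {B, D, E, F, G, H}. Minimal: {F, G}⁺ = {F, G}; {E, G}⁺ = {E, G}; {E, F}⁺ = {E, F, H} — none reach the full schema.
{E, G, H}⁺: EGH→BDF adds B, D, F → {B, D, E, F, G, H}. Minimal: {G, H}⁺ = {G, H}; {E, H}⁺ = {E, H}; {E, G}⁺ = {E, G} — none reach the full schema.

{D, E, F}; {E, F, G}; {E, G, H}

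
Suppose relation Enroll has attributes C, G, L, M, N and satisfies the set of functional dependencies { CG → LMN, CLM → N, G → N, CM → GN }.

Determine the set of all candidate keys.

Attribute C never appears on the right-hand side of any dependency, so C must belong to every candidate key.
{C}⁺ = {C}, which is not all of the schema, so we must add further attributes.
{C, G}⁺: CG→LMN adds L, M, N → {C, G, L, M, N}.
{C, M}⁺: CM→GN adds G, N; CG→LMN adds L → {C, G, L, M, N}.

{C, G}, {C, M}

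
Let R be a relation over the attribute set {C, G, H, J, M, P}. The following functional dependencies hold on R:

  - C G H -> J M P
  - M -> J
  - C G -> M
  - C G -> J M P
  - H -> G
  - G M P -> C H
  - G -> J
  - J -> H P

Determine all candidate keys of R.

{M}⁺: M→J adds J; J→HP adds H, P; H→G adds G; GMP→CH adds C → {C, G, H, J, M, P}.
{C, G}⁺: CG→M adds M; CG→JMP adds J, P; GMP→CH adds H → {C, G, H, J, M, P}. Minimal: {G}⁺ = {G, H, J, P}; {C}⁺ = {C} — none reach the full schema.
{C, H}⁺: H→G adds G; G→J adds J; J→HP adds P; CGH→JMP adds M → {C, G, H, J, M, P}. Minimal: {H}⁺ = {G, H, J, P}; {C}⁺ = {C} — none reach the full schema.
{C, J}⁺: J→HP adds H, P; H→G adds G; CGH→JMP adds M → {C, G, H, J, M, P}. Minimal: {J}⁺ = {G, H, J, P}; {C}⁺ = {C} — none reach the full schema.
Any other superkey contains one of these as a subset, so there are no further candidate keys.

{M}; {C, G}; {C, H}; {C, J}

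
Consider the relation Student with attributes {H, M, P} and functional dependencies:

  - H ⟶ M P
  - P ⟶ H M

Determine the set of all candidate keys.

{H}; {P}

{H}⁺: H→MP adds M, P → {H, M, P}.
{P}⁺: P→HM adds H, M → {H, M, P}.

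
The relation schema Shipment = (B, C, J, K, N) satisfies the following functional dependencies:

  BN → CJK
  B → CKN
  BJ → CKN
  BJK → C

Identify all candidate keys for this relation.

Attribute B never appears on the right-hand side of any dependency, so B must belong to every candidate key.
{B}⁺ = {B, C, J, K, N}, which is all of the schema, so {B} is the only candidate key.

(B)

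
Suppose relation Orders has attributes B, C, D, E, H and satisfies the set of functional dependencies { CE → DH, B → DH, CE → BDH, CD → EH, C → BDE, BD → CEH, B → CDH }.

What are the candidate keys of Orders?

{B}⁺: B→DH adds D, H; BD→CEH adds C, E → {B, C, D, E, H}.
{C}⁺: C→BDE adds B, D, E; BD→CEH adds H → {B, C, D, E, H}.
Any other superkey contains one of these as a subset, so there are no further candidate keys.

{B}; {C}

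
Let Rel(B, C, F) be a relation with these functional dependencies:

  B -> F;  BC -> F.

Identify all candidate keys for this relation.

{B, C}⁺: B→F adds F → {B, C, F}. Minimal: {C}⁺ = {C}; {B}⁺ = {B, F} — none reach the full schema.
No other minimal superkey exists.

{B, C}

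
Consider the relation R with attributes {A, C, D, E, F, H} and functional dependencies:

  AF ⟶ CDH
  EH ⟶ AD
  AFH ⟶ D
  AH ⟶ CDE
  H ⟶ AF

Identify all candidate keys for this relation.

{H}⁺: H→AF adds A, F; AF→CDH adds C, D; AH→CDE adds E → {A, C, D, E, F, H}.
{A, F}⁺: AF→CDH adds C, D, H; AH→CDE adds E → {A, C, D, E, F, H}. Minimal: {F}⁺ = {F}; {A}⁺ = {A} — none reach the full schema.
Any other superkey contains one of these as a subset, so there are no further candidate keys.

(H); (A, F)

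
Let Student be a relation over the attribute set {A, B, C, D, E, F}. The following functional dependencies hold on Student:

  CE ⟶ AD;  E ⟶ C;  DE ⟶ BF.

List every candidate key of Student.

{E}⁺: E→C adds C; CE→AD adds A, D; DE→BF adds B, F → {A, B, C, D, E, F}.
No other minimal superkey exists.

E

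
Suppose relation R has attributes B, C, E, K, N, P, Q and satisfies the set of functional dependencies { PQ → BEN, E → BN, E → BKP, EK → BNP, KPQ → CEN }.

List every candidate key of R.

(E, Q), (P, Q)

Attribute Q never appears on the right-hand side of any dependency, so Q must belong to every candidate key.
{Q}⁺ = {Q}, which is not all of the schema, so we must add further attributes.
{E, Q}⁺: E→BN adds B, N; E→BKP adds K, P; KPQ→CEN adds C → {B, C, E, K, N, P, Q}. Minimal: {Q}⁺ = {Q}; {E}⁺ = {B, E, K, N, P} — none reach the full schema.
{P, Q}⁺: PQ→BEN adds B, E, N; E→BKP adds K; KPQ→CEN adds C → {B, C, E, K, N, P, Q}. Minimal: {Q}⁺ = {Q}; {P}⁺ = {P} — none reach the full schema.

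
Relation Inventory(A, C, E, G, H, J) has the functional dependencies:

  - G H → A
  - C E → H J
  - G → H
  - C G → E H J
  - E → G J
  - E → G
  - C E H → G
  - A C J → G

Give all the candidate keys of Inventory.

{C, E}; {C, G}; {A, C, J}

Attribute C never appears on the right-hand side of any dependency, so C must belong to every candidate key.
{C}⁺ = {C}, which is not all of the schema, so we must add further attributes.
{C, E}⁺: CE→HJ adds H, J; E→GJ adds G; GH→A adds A → {A, C, E, G, H, J}. Minimal: {E}⁺ = {A, E, G, H, J}; {C}⁺ = {C} — none reach the full schema.
{C, G}⁺: G→H adds H; CG→EHJ adds E, J; GH→A adds A → {A, C, E, G, H, J}. Minimal: {G}⁺ = {A, G, H}; {C}⁺ = {C} — none reach the full schema.
{A, C, J}⁺: ACJ→G adds G; G→H adds H; CG→EHJ adds E → {A, C, E, G, H, J}. Minimal: {C, J}⁺ = {C, J}; {A, J}⁺ = {A, J}; {A, C}⁺ = {A, C} — none reach the full schema.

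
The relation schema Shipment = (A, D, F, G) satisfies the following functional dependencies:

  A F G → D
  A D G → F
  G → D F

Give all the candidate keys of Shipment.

{A, G}

{A, G}⁺: G→DF adds D, F → {A, D, F, G}. Minimal: {G}⁺ = {D, F, G}; {A}⁺ = {A} — none reach the full schema.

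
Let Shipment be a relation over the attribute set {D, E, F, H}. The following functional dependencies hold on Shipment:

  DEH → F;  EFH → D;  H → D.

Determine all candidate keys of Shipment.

Attributes E, H never appear on any right-hand side, so every candidate key must contain {E, H}.
{E, H}⁺ = {D, E, F, H}, which is all of the schema, so {E, H} is the only candidate key.

(E, H)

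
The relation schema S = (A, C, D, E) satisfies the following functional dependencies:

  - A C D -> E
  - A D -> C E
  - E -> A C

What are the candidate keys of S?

{A, D}⁺: AD→CE adds C, E → {A, C, D, E}. Minimal: {D}⁺ = {D}; {A}⁺ = {A} — none reach the full schema.
{D, E}⁺: E→AC adds A, C → {A, C, D, E}. Minimal: {E}⁺ = {A, C, E}; {D}⁺ = {D} — none reach the full schema.
Any other superkey contains one of these as a subset, so there are no further candidate keys.

(A, D), (D, E)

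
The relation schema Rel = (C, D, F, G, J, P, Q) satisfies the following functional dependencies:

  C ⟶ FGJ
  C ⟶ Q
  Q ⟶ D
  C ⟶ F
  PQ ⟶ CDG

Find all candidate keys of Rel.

CP; PQ

Attribute P never appears on the right-hand side of any dependency, so P must belong to every candidate key.
{P}⁺ = {P}, which is not all of the schema, so we must add further attributes.
{C, P}⁺: C→FGJ adds F, G, J; C→Q adds Q; Q→D adds D → {C, D, F, G, J, P, Q}. Minimal: {P}⁺ = {P}; {C}⁺ = {C, D, F, G, J, Q} — none reach the full schema.
{P, Q}⁺: Q→D adds D; PQ→CDG adds C, G; C→FGJ adds F, J → {C, D, F, G, J, P, Q}. Minimal: {Q}⁺ = {D, Q}; {P}⁺ = {P} — none reach the full schema.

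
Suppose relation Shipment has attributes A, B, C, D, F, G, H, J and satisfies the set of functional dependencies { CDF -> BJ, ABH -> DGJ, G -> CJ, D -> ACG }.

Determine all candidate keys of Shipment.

Attributes F, H never appear on any right-hand side, so every candidate key must contain {F, H}.
{F, H}⁺ = {F, H}, which is not all of the schema, so we must add further attributes.
{D, F, H}⁺: D→ACG adds A, C, G; CDF→BJ adds B, J → {A, B, C, D, F, G, H, J}. Minimal: {F, H}⁺ = {F, H}; {D, H}⁺ = {A, C, D, G, H, J}; {D, F}⁺ = {A, B, C, D, F, G, J} — none reach the full schema.
{A, B, F, H}⁺: ABH→DGJ adds D, G, J; G→CJ adds C → {A, B, C, D, F, G, H, J}. Minimal: {B, F, H}⁺ = {B, F, H}; {A, F, H}⁺ = {A, F, H}; {A, B, H}⁺ = {A, B, C, D, G, H, J}; … — none reach the full schema.

{D, F, H}, {A, B, F, H}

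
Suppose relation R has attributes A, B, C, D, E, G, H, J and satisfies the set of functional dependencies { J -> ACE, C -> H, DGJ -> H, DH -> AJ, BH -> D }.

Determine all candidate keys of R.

(B, C, G); (B, G, H); (B, G, J)

Attributes B, G never appear on any right-hand side, so every candidate key must contain {B, G}.
{B, G}⁺ = {B, G}, which is not all of the schema, so we must add further attributes.
{B, C, G}⁺: C→H adds H; BH→D adds D; DH→AJ adds A, J; J→ACE adds E → {A, B, C, D, E, G, H, J}. Minimal: {C, G}⁺ = {C, G, H}; {B, G}⁺ = {B, G}; {B, C}⁺ = {A, B, C, D, E, H, J} — none reach the full schema.
{B, G, H}⁺: BH→D adds D; DH→AJ adds A, J; J→ACE adds C, E → {A, B, C, D, E, G, H, J}. Minimal: {G, H}⁺ = {G, H}; {B, H}⁺ = {A, B, C, D, E, H, J}; {B, G}⁺ = {B, G} — none reach the full schema.
{B, G, J}⁺: J→ACE adds A, C, E; C→H adds H; BH→D adds D → {A, B, C, D, E, G, H, J}. Minimal: {G, J}⁺ = {A, C, E, G, H, J}; {B, J}⁺ = {A, B, C, D, E, H, J}; {B, G}⁺ = {B, G} — none reach the full schema.
Any other superkey contains one of these as a subset, so there are no further candidate keys.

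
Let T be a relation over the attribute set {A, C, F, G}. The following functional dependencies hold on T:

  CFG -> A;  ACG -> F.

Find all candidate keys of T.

Attributes C, G never appear on any right-hand side, so every candidate key must contain {C, G}.
{C, G}⁺ = {C, G}, which is not all of the schema, so we must add further attributes.
{A, C, G}⁺: ACG→F adds F → {A, C, F, G}. Minimal: {C, G}⁺ = {C, G}; {A, G}⁺ = {A, G}; {A, C}⁺ = {A, C} — none reach the full schema.
{C, F, G}⁺: CFG→A adds A → {A, C, F, G}. Minimal: {F, G}⁺ = {F, G}; {C, G}⁺ = {C, G}; {C, F}⁺ = {C, F} — none reach the full schema.

(A, C, G), (C, F, G)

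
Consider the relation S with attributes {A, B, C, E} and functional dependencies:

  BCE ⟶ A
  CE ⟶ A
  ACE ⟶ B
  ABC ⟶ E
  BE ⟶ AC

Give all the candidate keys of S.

{B, E}; {C, E}; {A, B, C}

{B, E}⁺: BE→AC adds A, C → {A, B, C, E}. Minimal: {E}⁺ = {E}; {B}⁺ = {B} — none reach the full schema.
{C, E}⁺: CE→A adds A; ACE→B adds B → {A, B, C, E}. Minimal: {E}⁺ = {E}; {C}⁺ = {C} — none reach the full schema.
{A, B, C}⁺: ABC→E adds E → {A, B, C, E}. Minimal: {B, C}⁺ = {B, C}; {A, C}⁺ = {A, C}; {A, B}⁺ = {A, B} — none reach the full schema.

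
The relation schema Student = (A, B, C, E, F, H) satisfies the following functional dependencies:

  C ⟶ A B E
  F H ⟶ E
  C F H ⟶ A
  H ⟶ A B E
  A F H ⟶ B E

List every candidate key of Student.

Attributes C, F, H never appear on any right-hand side, so every candidate key must contain {C, F, H}.
{C, F, H}⁺ = {A, B, C, E, F, H}, which is all of the schema, so {C, F, H} is the only candidate key.

(C, F, H)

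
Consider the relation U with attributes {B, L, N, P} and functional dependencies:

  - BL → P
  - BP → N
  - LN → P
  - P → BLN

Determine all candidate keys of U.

{P}⁺: P→BLN adds B, L, N → {B, L, N, P}.
{B, L}⁺: BL→P adds P; BP→N adds N → {B, L, N, P}. Minimal: {L}⁺ = {L}; {B}⁺ = {B} — none reach the full schema.
{L, N}⁺: LN→P adds P; P→BLN adds B → {B, L, N, P}. Minimal: {N}⁺ = {N}; {L}⁺ = {L} — none reach the full schema.

P, BL, LN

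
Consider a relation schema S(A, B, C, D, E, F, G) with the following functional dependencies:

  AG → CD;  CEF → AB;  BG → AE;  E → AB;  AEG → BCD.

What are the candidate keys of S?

Attributes F, G never appear on any right-hand side, so every candidate key must contain {F, G}.
{F, G}⁺ = {F, G}, which is not all of the schema, so we must add further attributes.
{B, F, G}⁺: BG→AE adds A, E; AEG→BCD adds C, D → {A, B, C, D, E, F, G}. Minimal: {F, G}⁺ = {F, G}; {B, G}⁺ = {A, B, C, D, E, G}; {B, F}⁺ = {B, F} — none reach the full schema.
{E, F, G}⁺: E→AB adds A, B; AEG→BCD adds C, D → {A, B, C, D, E, F, G}. Minimal: {F, G}⁺ = {F, G}; {E, G}⁺ = {A, B, C, D, E, G}; {E, F}⁺ = {A, B, E, F} — none reach the full schema.
Any other superkey contains one of these as a subset, so there are no further candidate keys.

{B, F, G}; {E, F, G}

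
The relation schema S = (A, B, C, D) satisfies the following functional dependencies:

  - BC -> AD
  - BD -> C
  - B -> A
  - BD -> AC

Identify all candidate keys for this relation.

(B, C), (B, D)

{B, C}⁺: BC→AD adds A, D → {A, B, C, D}. Minimal: {C}⁺ = {C}; {B}⁺ = {A, B} — none reach the full schema.
{B, D}⁺: BD→C adds C; B→A adds A → {A, B, C, D}. Minimal: {D}⁺ = {D}; {B}⁺ = {A, B} — none reach the full schema.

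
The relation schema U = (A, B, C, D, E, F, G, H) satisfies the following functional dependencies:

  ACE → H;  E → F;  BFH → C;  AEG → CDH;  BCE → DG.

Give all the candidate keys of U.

(A, B, C, E); (A, B, E, G); (A, B, E, H)

{A, B, C, E}⁺: ACE→H adds H; E→F adds F; BCE→DG adds D, G → {A, B, C, D, E, F, G, H}. Minimal: {B, C, E}⁺ = {B, C, D, E, F, G}; {A, C, E}⁺ = {A, C, E, F, H}; {A, B, E}⁺ = {A, B, E, F}; … — none reach the full schema.
{A, B, E, G}⁺: E→F adds F; AEG→CDH adds C, D, H → {A, B, C, D, E, F, G, H}. Minimal: {B, E, G}⁺ = {B, E, F, G}; {A, E, G}⁺ = {A, C, D, E, F, G, H}; {A, B, G}⁺ = {A, B, G}; … — none reach the full schema.
{A, B, E, H}⁺: E→F adds F; BFH→C adds C; BCE→DG adds D, G → {A, B, C, D, E, F, G, H}. Minimal: {B, E, H}⁺ = {B, C, D, E, F, G, H}; {A, E, H}⁺ = {A, E, F, H}; {A, B, H}⁺ = {A, B, H}; … — none reach the full schema.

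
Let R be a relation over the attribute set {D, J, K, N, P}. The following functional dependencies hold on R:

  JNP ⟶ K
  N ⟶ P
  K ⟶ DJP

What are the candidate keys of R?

{J, N}, {K, N}

{J, N}⁺: N→P adds P; JNP→K adds K; K→DJP adds D → {D, J, K, N, P}. Minimal: {N}⁺ = {N, P}; {J}⁺ = {J} — none reach the full schema.
{K, N}⁺: N→P adds P; K→DJP adds D, J → {D, J, K, N, P}. Minimal: {N}⁺ = {N, P}; {K}⁺ = {D, J, K, P} — none reach the full schema.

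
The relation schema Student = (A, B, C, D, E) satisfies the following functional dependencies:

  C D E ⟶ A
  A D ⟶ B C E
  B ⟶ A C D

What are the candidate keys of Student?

{B}⁺: B→ACD adds A, C, D; AD→BCE adds E → {A, B, C, D, E}.
{A, D}⁺: AD→BCE adds B, C, E → {A, B, C, D, E}. Minimal: {D}⁺ = {D}; {A}⁺ = {A} — none reach the full schema.
{C, D, E}⁺: CDE→A adds A; AD→BCE adds B → {A, B, C, D, E}. Minimal: {D, E}⁺ = {D, E}; {C, E}⁺ = {C, E}; {C, D}⁺ = {C, D} — none reach the full schema.

B, AD, CDE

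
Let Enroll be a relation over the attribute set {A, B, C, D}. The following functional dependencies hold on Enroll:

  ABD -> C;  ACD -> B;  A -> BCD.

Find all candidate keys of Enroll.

{A}⁺: A→BCD adds B, C, D → {A, B, C, D}.
No other minimal superkey exists.

{A}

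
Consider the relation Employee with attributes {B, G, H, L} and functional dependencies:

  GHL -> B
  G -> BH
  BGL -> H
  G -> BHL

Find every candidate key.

{G}

Attribute G never appears on the right-hand side of any dependency, so G must belong to every candidate key.
{G}⁺ = {B, G, H, L}, which is all of the schema, so {G} is the only candidate key.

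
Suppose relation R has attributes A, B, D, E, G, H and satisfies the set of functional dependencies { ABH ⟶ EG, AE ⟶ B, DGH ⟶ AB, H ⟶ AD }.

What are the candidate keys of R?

{B, H}, {E, H}, {G, H}

Attribute H never appears on the right-hand side of any dependency, so H must belong to every candidate key.
{H}⁺ = {A, D, H}, which is not all of the schema, so we must add further attributes.
{B, H}⁺: H→AD adds A, D; ABH→EG adds E, G → {A, B, D, E, G, H}.
{E, H}⁺: H→AD adds A, D; AE→B adds B; ABH→EG adds G → {A, B, D, E, G, H}.
{G, H}⁺: H→AD adds A, D; DGH→AB adds B; ABH→EG adds E → {A, B, D, E, G, H}.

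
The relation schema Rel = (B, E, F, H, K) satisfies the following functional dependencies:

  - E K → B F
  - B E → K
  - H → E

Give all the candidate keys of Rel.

BH; HK

{B, H}⁺: H→E adds E; BE→K adds K; EK→BF adds F → {B, E, F, H, K}. Minimal: {H}⁺ = {E, H}; {B}⁺ = {B} — none reach the full schema.
{H, K}⁺: H→E adds E; EK→BF adds B, F → {B, E, F, H, K}. Minimal: {K}⁺ = {K}; {H}⁺ = {E, H} — none reach the full schema.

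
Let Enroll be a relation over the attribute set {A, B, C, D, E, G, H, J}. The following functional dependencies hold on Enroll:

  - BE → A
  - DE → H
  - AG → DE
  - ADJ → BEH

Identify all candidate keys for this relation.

ACGJ; BCEGJ

Attributes C, G, J never appear on any right-hand side, so every candidate key must contain {C, G, J}.
{C, G, J}⁺ = {C, G, J}, which is not all of the schema, so we must add further attributes.
{A, C, G, J}⁺: AG→DE adds D, E; ADJ→BEH adds B, H → {A, B, C, D, E, G, H, J}.
{B, C, E, G, J}⁺: BE→A adds A; AG→DE adds D; ADJ→BEH adds H → {A, B, C, D, E, G, H, J}.
Any other superkey contains one of these as a subset, so there are no further candidate keys.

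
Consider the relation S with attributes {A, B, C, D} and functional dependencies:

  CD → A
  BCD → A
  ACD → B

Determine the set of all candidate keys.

Attributes C, D never appear on any right-hand side, so every candidate key must contain {C, D}.
{C, D}⁺ = {A, B, C, D}, which is all of the schema, so {C, D} is the only candidate key.

{C, D}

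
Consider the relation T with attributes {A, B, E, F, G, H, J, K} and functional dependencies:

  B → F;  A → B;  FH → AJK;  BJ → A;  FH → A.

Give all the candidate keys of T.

AEGH, BEGH, EFGH

Attributes E, G, H never appear on any right-hand side, so every candidate key must contain {E, G, H}.
{E, G, H}⁺ = {E, G, H}, which is not all of the schema, so we must add further attributes.
{A, E, G, H}⁺: A→B adds B; B→F adds F; FH→AJK adds J, K → {A, B, E, F, G, H, J, K}. Minimal: {E, G, H}⁺ = {E, G, H}; {A, G, H}⁺ = {A, B, F, G, H, J, K}; {A, E, H}⁺ = {A, B, E, F, H, J, K}; … — none reach the full schema.
{B, E, G, H}⁺: B→F adds F; FH→AJK adds A, J, K → {A, B, E, F, G, H, J, K}. Minimal: {E, G, H}⁺ = {E, G, H}; {B, G, H}⁺ = {A, B, F, G, H, J, K}; {B, E, H}⁺ = {A, B, E, F, H, J, K}; … — none reach the full schema.
{E, F, G, H}⁺: FH→AJK adds A, J, K; A→B adds B → {A, B, E, F, G, H, J, K}. Minimal: {F, G, H}⁺ = {A, B, F, G, H, J, K}; {E, G, H}⁺ = {E, G, H}; {E, F, H}⁺ = {A, B, E, F, H, J, K}; … — none reach the full schema.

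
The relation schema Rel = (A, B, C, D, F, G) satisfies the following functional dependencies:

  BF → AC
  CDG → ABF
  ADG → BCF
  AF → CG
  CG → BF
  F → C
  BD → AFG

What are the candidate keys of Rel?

(B, D), (A, D, F), (A, D, G), (C, D, G), (D, F, G)

Attribute D never appears on the right-hand side of any dependency, so D must belong to every candidate key.
{D}⁺ = {D}, which is not all of the schema, so we must add further attributes.
{B, D}⁺: BD→AFG adds A, F, G; BF→AC adds C → {A, B, C, D, F, G}.
{A, D, F}⁺: AF→CG adds C, G; CG→BF adds B → {A, B, C, D, F, G}.
{A, D, G}⁺: ADG→BCF adds B, C, F → {A, B, C, D, F, G}.
{C, D, G}⁺: CDG→ABF adds A, B, F → {A, B, C, D, F, G}.
{D, F, G}⁺: F→C adds C; CDG→ABF adds A, B → {A, B, C, D, F, G}.
Any other superkey contains one of these as a subset, so there are no further candidate keys.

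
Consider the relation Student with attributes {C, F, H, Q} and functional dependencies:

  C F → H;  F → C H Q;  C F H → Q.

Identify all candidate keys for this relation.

(F)

Attribute F never appears on the right-hand side of any dependency, so F must belong to every candidate key.
{F}⁺ = {C, F, H, Q}, which is all of the schema, so {F} is the only candidate key.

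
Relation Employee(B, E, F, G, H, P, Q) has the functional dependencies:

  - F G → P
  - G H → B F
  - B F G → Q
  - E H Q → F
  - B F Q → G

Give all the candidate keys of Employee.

Attributes E, H never appear on any right-hand side, so every candidate key must contain {E, H}.
{E, H}⁺ = {E, H}, which is not all of the schema, so we must add further attributes.
{E, G, H}⁺: GH→BF adds B, F; BFG→Q adds Q; FG→P adds P → {B, E, F, G, H, P, Q}. Minimal: {G, H}⁺ = {B, F, G, H, P, Q}; {E, H}⁺ = {E, H}; {E, G}⁺ = {E, G} — none reach the full schema.
{B, E, H, Q}⁺: EHQ→F adds F; BFQ→G adds G; FG→P adds P → {B, E, F, G, H, P, Q}. Minimal: {E, H, Q}⁺ = {E, F, H, Q}; {B, H, Q}⁺ = {B, H, Q}; {B, E, Q}⁺ = {B, E, Q}; … — none reach the full schema.
Any other superkey contains one of these as a subset, so there are no further candidate keys.

(E, G, H), (B, E, H, Q)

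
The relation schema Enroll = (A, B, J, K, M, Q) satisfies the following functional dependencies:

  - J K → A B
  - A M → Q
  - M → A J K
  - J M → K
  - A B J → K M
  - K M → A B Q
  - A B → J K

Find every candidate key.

{M}⁺: M→AJK adds A, J, K; KM→ABQ adds B, Q → {A, B, J, K, M, Q}.
{A, B}⁺: AB→JK adds J, K; ABJ→KM adds M; KM→ABQ adds Q → {A, B, J, K, M, Q}. Minimal: {B}⁺ = {B}; {A}⁺ = {A} — none reach the full schema.
{J, K}⁺: JK→AB adds A, B; ABJ→KM adds M; KM→ABQ adds Q → {A, B, J, K, M, Q}. Minimal: {K}⁺ = {K}; {J}⁺ = {J} — none reach the full schema.
Any other superkey contains one of these as a subset, so there are no further candidate keys.

M, AB, JK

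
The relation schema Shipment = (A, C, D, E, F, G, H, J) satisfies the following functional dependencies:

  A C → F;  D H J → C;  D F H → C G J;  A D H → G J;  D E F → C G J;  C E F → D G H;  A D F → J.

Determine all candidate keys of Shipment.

Attributes A, E never appear on any right-hand side, so every candidate key must contain {A, E}.
{A, E}⁺ = {A, E}, which is not all of the schema, so we must add further attributes.
{A, C, E}⁺: AC→F adds F; CEF→DGH adds D, G, H; ADF→J adds J → {A, C, D, E, F, G, H, J}.
{A, D, E, F}⁺: DEF→CGJ adds C, G, J; CEF→DGH adds H → {A, C, D, E, F, G, H, J}.
{A, D, E, H}⁺: ADH→GJ adds G, J; DHJ→C adds C; AC→F adds F → {A, C, D, E, F, G, H, J}.
Any other superkey contains one of these as a subset, so there are no further candidate keys.

{A, C, E}; {A, D, E, F}; {A, D, E, H}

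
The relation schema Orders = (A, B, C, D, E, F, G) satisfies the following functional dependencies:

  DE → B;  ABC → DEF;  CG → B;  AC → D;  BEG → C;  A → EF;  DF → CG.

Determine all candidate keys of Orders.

AC, AD, ABG

{A, C}⁺: AC→D adds D; A→EF adds E, F; DF→CG adds G; DE→B adds B → {A, B, C, D, E, F, G}. Minimal: {C}⁺ = {C}; {A}⁺ = {A, E, F} — none reach the full schema.
{A, D}⁺: A→EF adds E, F; DF→CG adds C, G; DE→B adds B → {A, B, C, D, E, F, G}. Minimal: {D}⁺ = {D}; {A}⁺ = {A, E, F} — none reach the full schema.
{A, B, G}⁺: A→EF adds E, F; BEG→C adds C; ABC→DEF adds D → {A, B, C, D, E, F, G}. Minimal: {B, G}⁺ = {B, G}; {A, G}⁺ = {A, E, F, G}; {A, B}⁺ = {A, B, E, F} — none reach the full schema.
Any other superkey contains one of these as a subset, so there are no further candidate keys.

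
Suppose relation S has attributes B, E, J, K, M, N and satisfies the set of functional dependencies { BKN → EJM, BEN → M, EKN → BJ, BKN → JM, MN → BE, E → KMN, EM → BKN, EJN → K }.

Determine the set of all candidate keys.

{E}⁺: E→KMN adds K, M, N; EM→BKN adds B; BKN→EJM adds J → {B, E, J, K, M, N}.
{M, N}⁺: MN→BE adds B, E; E→KMN adds K; BKN→EJM adds J → {B, E, J, K, M, N}.
{B, K, N}⁺: BKN→EJM adds E, J, M → {B, E, J, K, M, N}.
Any other superkey contains one of these as a subset, so there are no further candidate keys.

{E}, {M, N}, {B, K, N}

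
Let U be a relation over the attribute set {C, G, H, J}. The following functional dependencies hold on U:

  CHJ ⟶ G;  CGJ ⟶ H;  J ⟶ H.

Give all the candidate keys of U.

Attributes C, J never appear on any right-hand side, so every candidate key must contain {C, J}.
{C, J}⁺ = {C, G, H, J}, which is all of the schema, so {C, J} is the only candidate key.

{C, J}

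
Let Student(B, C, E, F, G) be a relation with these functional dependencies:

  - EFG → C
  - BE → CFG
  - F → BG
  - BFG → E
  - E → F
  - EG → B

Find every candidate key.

(E), (F)

{E}⁺: E→F adds F; F→BG adds B, G; EFG→C adds C → {B, C, E, F, G}.
{F}⁺: F→BG adds B, G; BFG→E adds E; EFG→C adds C → {B, C, E, F, G}.
Any other superkey contains one of these as a subset, so there are no further candidate keys.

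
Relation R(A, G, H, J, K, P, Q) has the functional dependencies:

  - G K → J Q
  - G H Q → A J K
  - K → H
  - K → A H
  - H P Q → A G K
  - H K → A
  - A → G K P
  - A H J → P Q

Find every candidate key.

A; K; GHQ; HPQ

{A}⁺: A→GKP adds G, K, P; GK→JQ adds J, Q; K→H adds H → {A, G, H, J, K, P, Q}.
{K}⁺: K→H adds H; K→AH adds A; A→GKP adds G, P; GK→JQ adds J, Q → {A, G, H, J, K, P, Q}.
{G, H, Q}⁺: GHQ→AJK adds A, J, K; A→GKP adds P → {A, G, H, J, K, P, Q}. Minimal: {H, Q}⁺ = {H, Q}; {G, Q}⁺ = {G, Q}; {G, H}⁺ = {G, H} — none reach the full schema.
{H, P, Q}⁺: HPQ→AGK adds A, G, K; GK→JQ adds J → {A, G, H, J, K, P, Q}. Minimal: {P, Q}⁺ = {P, Q}; {H, Q}⁺ = {H, Q}; {H, P}⁺ = {H, P} — none reach the full schema.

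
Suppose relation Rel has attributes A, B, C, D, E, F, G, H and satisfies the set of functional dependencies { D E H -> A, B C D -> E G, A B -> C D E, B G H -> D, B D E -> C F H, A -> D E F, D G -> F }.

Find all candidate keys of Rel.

{A, B}, {B, C, D}, {B, D, E}, {B, C, G, H}, {B, E, G, H}

Attribute B never appears on the right-hand side of any dependency, so B must belong to every candidate key.
{B}⁺ = {B}, which is not all of the schema, so we must add further attributes.
{A, B}⁺: AB→CDE adds C, D, E; BDE→CFH adds F, H; BCD→EG adds G → {A, B, C, D, E, F, G, H}. Minimal: {B}⁺ = {B}; {A}⁺ = {A, D, E, F} — none reach the full schema.
{B, C, D}⁺: BCD→EG adds E, G; BDE→CFH adds F, H; DEH→A adds A → {A, B, C, D, E, F, G, H}. Minimal: {C, D}⁺ = {C, D}; {B, D}⁺ = {B, D}; {B, C}⁺ = {B, C} — none reach the full schema.
{B, D, E}⁺: BDE→CFH adds C, F, H; DEH→A adds A; BCD→EG adds G → {A, B, C, D, E, F, G, H}. Minimal: {D, E}⁺ = {D, E}; {B, E}⁺ = {B, E}; {B, D}⁺ = {B, D} — none reach the full schema.
{B, C, G, H}⁺: BGH→D adds D; DG→F adds F; BCD→EG adds E; DEH→A adds A → {A, B, C, D, E, F, G, H}. Minimal: {C, G, H}⁺ = {C, G, H}; {B, G, H}⁺ = {B, D, F, G, H}; {B, C, H}⁺ = {B, C, H}; … — none reach the full schema.
{B, E, G, H}⁺: BGH→D adds D; BDE→CFH adds C, F; DEH→A adds A → {A, B, C, D, E, F, G, H}. Minimal: {E, G, H}⁺ = {E, G, H}; {B, G, H}⁺ = {B, D, F, G, H}; {B, E, H}⁺ = {B, E, H}; … — none reach the full schema.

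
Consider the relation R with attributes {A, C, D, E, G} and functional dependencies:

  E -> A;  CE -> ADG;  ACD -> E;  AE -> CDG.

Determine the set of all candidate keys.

{E}⁺: E→A adds A; AE→CDG adds C, D, G → {A, C, D, E, G}.
{A, C, D}⁺: ACD→E adds E; AE→CDG adds G → {A, C, D, E, G}. Minimal: {C, D}⁺ = {C, D}; {A, D}⁺ = {A, D}; {A, C}⁺ = {A, C} — none reach the full schema.

E; ACD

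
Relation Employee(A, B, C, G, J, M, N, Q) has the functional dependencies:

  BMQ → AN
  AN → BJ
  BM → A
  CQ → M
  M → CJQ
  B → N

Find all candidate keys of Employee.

BGM, AGMN, BCGQ, ACGNQ

Attribute G never appears on the right-hand side of any dependency, so G must belong to every candidate key.
{G}⁺ = {G}, which is not all of the schema, so we must add further attributes.
{B, G, M}⁺: BM→A adds A; M→CJQ adds C, J, Q; B→N adds N → {A, B, C, G, J, M, N, Q}.
{A, G, M, N}⁺: AN→BJ adds B, J; M→CJQ adds C, Q → {A, B, C, G, J, M, N, Q}.
{B, C, G, Q}⁺: CQ→M adds M; M→CJQ adds J; B→N adds N; BMQ→AN adds A → {A, B, C, G, J, M, N, Q}.
{A, C, G, N, Q}⁺: AN→BJ adds B, J; CQ→M adds M → {A, B, C, G, J, M, N, Q}.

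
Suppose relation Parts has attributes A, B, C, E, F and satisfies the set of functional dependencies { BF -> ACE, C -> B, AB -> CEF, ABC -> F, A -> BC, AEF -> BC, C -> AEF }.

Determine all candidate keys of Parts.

(A), (C), (B, F)

{A}⁺: A→BC adds B, C; C→AEF adds E, F → {A, B, C, E, F}.
{C}⁺: C→B adds B; C→AEF adds A, E, F → {A, B, C, E, F}.
{B, F}⁺: BF→ACE adds A, C, E → {A, B, C, E, F}.
Any other superkey contains one of these as a subset, so there are no further candidate keys.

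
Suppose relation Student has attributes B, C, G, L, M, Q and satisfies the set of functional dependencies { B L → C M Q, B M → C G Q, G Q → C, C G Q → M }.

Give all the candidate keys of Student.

{B, L}⁺: BL→CMQ adds C, M, Q; BM→CGQ adds G → {B, C, G, L, M, Q}.

{B, L}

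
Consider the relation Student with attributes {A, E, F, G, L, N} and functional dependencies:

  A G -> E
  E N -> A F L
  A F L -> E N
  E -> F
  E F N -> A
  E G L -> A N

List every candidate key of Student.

{A, G, L}⁺: AG→E adds E; E→F adds F; EGL→AN adds N → {A, E, F, G, L, N}. Minimal: {G, L}⁺ = {G, L}; {A, L}⁺ = {A, L}; {A, G}⁺ = {A, E, F, G} — none reach the full schema.
{A, G, N}⁺: AG→E adds E; EN→AFL adds F, L → {A, E, F, G, L, N}. Minimal: {G, N}⁺ = {G, N}; {A, N}⁺ = {A, N}; {A, G}⁺ = {A, E, F, G} — none reach the full schema.
{E, G, L}⁺: E→F adds F; EGL→AN adds A, N → {A, E, F, G, L, N}. Minimal: {G, L}⁺ = {G, L}; {E, L}⁺ = {E, F, L}; {E, G}⁺ = {E, F, G} — none reach the full schema.
{E, G, N}⁺: EN→AFL adds A, F, L → {A, E, F, G, L, N}. Minimal: {G, N}⁺ = {G, N}; {E, N}⁺ = {A, E, F, L, N}; {E, G}⁺ = {E, F, G} — none reach the full schema.
Any other superkey contains one of these as a subset, so there are no further candidate keys.

AGL, AGN, EGL, EGN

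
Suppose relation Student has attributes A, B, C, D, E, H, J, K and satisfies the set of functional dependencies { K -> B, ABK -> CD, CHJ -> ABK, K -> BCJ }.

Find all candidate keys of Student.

(E, H, K), (C, E, H, J)

Attributes E, H never appear on any right-hand side, so every candidate key must contain {E, H}.
{E, H}⁺ = {E, H}, which is not all of the schema, so we must add further attributes.
{E, H, K}⁺: K→B adds B; K→BCJ adds C, J; CHJ→ABK adds A; ABK→CD adds D → {A, B, C, D, E, H, J, K}. Minimal: {H, K}⁺ = {A, B, C, D, H, J, K}; {E, K}⁺ = {B, C, E, J, K}; {E, H}⁺ = {E, H} — none reach the full schema.
{C, E, H, J}⁺: CHJ→ABK adds A, B, K; ABK→CD adds D → {A, B, C, D, E, H, J, K}. Minimal: {E, H, J}⁺ = {E, H, J}; {C, H, J}⁺ = {A, B, C, D, H, J, K}; {C, E, J}⁺ = {C, E, J}; … — none reach the full schema.
Any other superkey contains one of these as a subset, so there are no further candidate keys.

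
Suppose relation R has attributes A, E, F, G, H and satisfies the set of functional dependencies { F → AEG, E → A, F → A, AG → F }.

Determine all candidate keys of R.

Attribute H never appears on the right-hand side of any dependency, so H must belong to every candidate key.
{H}⁺ = {H}, which is not all of the schema, so we must add further attributes.
{F, H}⁺: F→AEG adds A, E, G → {A, E, F, G, H}. Minimal: {H}⁺ = {H}; {F}⁺ = {A, E, F, G} — none reach the full schema.
{A, G, H}⁺: AG→F adds F; F→AEG adds E → {A, E, F, G, H}. Minimal: {G, H}⁺ = {G, H}; {A, H}⁺ = {A, H}; {A, G}⁺ = {A, E, F, G} — none reach the full schema.
{E, G, H}⁺: E→A adds A; AG→F adds F → {A, E, F, G, H}. Minimal: {G, H}⁺ = {G, H}; {E, H}⁺ = {A, E, H}; {E, G}⁺ = {A, E, F, G} — none reach the full schema.
Any other superkey contains one of these as a subset, so there are no further candidate keys.

(F, H); (A, G, H); (E, G, H)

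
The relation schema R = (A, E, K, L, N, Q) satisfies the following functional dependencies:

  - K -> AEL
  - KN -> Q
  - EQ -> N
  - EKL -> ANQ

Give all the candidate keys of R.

(K)

Attribute K never appears on the right-hand side of any dependency, so K must belong to every candidate key.
{K}⁺ = {A, E, K, L, N, Q}, which is all of the schema, so {K} is the only candidate key.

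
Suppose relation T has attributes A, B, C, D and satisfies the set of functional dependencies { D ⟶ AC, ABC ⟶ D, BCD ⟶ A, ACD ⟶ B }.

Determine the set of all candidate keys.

{D}, {A, B, C}

{D}⁺: D→AC adds A, C; ACD→B adds B → {A, B, C, D}.
{A, B, C}⁺: ABC→D adds D → {A, B, C, D}. Minimal: {B, C}⁺ = {B, C}; {A, C}⁺ = {A, C}; {A, B}⁺ = {A, B} — none reach the full schema.
Any other superkey contains one of these as a subset, so there are no further candidate keys.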